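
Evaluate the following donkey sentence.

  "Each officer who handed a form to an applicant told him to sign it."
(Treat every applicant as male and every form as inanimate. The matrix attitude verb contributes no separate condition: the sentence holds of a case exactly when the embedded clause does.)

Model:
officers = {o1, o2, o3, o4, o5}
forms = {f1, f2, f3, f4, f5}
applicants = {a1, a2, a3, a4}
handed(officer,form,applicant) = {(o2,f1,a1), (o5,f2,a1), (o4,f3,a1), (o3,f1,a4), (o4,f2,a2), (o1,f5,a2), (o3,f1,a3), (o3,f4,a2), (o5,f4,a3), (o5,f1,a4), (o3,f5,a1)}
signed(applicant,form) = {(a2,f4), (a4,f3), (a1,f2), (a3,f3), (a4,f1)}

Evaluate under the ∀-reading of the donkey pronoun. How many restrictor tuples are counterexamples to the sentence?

7

"him" takes "an applicant" as antecedent and "it" takes "a form"; both are donkey pronouns co-varying with the restrictor.
Strong reading: for every (o,f,a) with handed(o,f,a), signed(a,f).
Restrictor triples: (o1,f5,a2)→signed(a2,f5) ✗  (o2,f1,a1)→signed(a1,f1) ✗  (o3,f1,a3)→signed(a3,f1) ✗  (o3,f1,a4)→signed(a4,f1) ✓  (o3,f4,a2)→signed(a2,f4) ✓  (o3,f5,a1)→signed(a1,f5) ✗  (o4,f2,a2)→signed(a2,f2) ✗  (o4,f3,a1)→signed(a1,f3) ✗  (o5,f1,a4)→signed(a4,f1) ✓  (o5,f2,a1)→signed(a1,f2) ✓  (o5,f4,a3)→signed(a3,f4) ✗
Counterexamples (restrictor triples failing the scope): 7.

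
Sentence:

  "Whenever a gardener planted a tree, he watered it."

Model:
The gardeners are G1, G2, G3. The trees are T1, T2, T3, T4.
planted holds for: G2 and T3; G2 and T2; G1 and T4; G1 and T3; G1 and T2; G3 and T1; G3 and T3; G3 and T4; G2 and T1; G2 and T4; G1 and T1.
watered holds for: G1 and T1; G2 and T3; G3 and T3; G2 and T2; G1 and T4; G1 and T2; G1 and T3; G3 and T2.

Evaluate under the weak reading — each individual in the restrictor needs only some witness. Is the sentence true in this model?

True

"it" takes "a tree" as antecedent — a donkey pronoun bound across the clause boundary.
Weak reading: every gardener g with some planted-tree has at least one planted-tree t such that watered(g,t).
Per gardener: G1:✓  G2:✓  G3:✓
Every gardener in the restrictor has a witness.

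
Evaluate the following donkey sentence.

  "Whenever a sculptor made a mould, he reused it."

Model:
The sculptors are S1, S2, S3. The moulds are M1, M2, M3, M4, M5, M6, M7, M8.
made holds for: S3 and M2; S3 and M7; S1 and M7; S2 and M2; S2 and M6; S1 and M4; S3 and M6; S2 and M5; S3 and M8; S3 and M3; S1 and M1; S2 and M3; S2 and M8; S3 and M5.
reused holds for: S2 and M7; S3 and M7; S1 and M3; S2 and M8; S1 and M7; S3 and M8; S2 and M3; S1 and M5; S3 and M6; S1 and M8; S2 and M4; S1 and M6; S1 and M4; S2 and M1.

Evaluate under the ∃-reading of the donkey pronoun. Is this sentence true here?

True

"it" takes "a mould" as antecedent — a donkey pronoun bound across the clause boundary.
Weak reading: every sculptor s with some made-mould has at least one made-mould m such that reused(s,m).
Per sculptor: S1:✓  S2:✓  S3:✓
Every sculptor in the restrictor has a witness.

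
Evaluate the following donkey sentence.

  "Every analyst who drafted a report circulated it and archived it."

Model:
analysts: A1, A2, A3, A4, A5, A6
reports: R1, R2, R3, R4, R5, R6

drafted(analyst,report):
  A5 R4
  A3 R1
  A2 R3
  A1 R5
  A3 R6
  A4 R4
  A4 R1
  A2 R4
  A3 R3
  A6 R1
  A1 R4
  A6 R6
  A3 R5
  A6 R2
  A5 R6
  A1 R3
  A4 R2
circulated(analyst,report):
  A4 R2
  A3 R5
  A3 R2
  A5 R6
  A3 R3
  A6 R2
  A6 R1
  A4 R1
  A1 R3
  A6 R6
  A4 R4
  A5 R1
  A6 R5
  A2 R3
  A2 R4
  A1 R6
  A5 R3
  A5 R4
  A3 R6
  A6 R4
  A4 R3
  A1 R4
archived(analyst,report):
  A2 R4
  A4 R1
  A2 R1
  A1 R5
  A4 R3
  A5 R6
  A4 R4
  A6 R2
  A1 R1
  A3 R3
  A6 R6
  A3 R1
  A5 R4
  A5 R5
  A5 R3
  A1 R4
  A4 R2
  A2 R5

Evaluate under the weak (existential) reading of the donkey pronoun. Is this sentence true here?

"it" takes "a report" as antecedent — a donkey pronoun bound across the clause boundary.
Weak reading: every analyst a with some drafted-report has at least one drafted-report r such that circulated(a,r) ∧ archived(a,r).
Per analyst: A1:✓  A2:✓  A3:✓  A4:✓  A5:✓  A6:✓
Every analyst in the restrictor has a witness.

True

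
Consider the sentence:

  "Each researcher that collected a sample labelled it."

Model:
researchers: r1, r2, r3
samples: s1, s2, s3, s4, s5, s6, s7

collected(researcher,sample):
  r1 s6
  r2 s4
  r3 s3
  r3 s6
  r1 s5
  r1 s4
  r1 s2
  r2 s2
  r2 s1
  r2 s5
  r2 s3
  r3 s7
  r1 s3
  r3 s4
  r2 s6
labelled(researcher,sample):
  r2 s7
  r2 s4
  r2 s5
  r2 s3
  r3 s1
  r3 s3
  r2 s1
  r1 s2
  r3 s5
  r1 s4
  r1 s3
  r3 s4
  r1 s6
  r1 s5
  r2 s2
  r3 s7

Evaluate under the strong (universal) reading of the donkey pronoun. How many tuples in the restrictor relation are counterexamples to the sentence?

2

"it" takes "a sample" as antecedent — a donkey pronoun bound across the clause boundary.
Strong reading: for every (r,s) with collected(r,s), labelled(r,s).
Restrictor pairs: (r1,s2) ✓  (r1,s3) ✓  (r1,s4) ✓  (r1,s5) ✓  (r1,s6) ✓  (r2,s1) ✓  (r2,s2) ✓  (r2,s3) ✓  (r2,s4) ✓  (r2,s5) ✓  (r2,s6) ✗  (r3,s3) ✓  (r3,s4) ✓  (r3,s6) ✗  (r3,s7) ✓
Counterexamples (restrictor pairs failing the scope): 2.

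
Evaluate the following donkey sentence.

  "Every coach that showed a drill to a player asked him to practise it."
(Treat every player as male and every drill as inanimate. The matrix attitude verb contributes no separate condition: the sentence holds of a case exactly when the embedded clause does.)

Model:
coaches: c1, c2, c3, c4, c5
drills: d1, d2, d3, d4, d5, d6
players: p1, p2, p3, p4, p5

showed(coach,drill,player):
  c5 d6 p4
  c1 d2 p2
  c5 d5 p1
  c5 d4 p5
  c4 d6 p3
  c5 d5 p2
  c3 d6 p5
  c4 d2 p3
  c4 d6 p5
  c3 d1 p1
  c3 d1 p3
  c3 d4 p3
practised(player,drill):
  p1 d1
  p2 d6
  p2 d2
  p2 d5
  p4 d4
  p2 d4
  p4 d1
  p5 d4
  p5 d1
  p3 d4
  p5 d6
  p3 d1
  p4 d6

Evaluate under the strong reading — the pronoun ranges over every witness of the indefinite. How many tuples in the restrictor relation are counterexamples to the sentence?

"him" takes "a player" as antecedent and "it" takes "a drill"; both are donkey pronouns co-varying with the restrictor.
Strong reading: for every (c,d,p) with showed(c,d,p), practised(p,d).
Restrictor triples: (c1,d2,p2)→practised(p2,d2) ✓  (c3,d1,p1)→practised(p1,d1) ✓  (c3,d1,p3)→practised(p3,d1) ✓  (c3,d4,p3)→practised(p3,d4) ✓  (c3,d6,p5)→practised(p5,d6) ✓  (c4,d2,p3)→practised(p3,d2) ✗  (c4,d6,p3)→practised(p3,d6) ✗  (c4,d6,p5)→practised(p5,d6) ✓  (c5,d4,p5)→practised(p5,d4) ✓  (c5,d5,p1)→practised(p1,d5) ✗  (c5,d5,p2)→practised(p2,d5) ✓  (c5,d6,p4)→practised(p4,d6) ✓
Counterexamples (restrictor triples failing the scope): 3.

3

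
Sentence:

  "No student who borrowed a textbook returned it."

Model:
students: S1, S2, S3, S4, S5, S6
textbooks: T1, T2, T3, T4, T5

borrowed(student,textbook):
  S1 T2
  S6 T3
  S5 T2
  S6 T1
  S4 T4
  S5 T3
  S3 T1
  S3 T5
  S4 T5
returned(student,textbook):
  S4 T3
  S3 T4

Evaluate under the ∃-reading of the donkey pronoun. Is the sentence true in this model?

True

"it" takes "a textbook" as antecedent — a donkey pronoun bound across the clause boundary.
Truth condition: for no (s,t) with borrowed(s,t) does returned(s,t) hold.
Restrictor pairs — does the scope hold? (S1,T2):fails  (S3,T1):fails  (S3,T5):fails  (S4,T4):fails  (S4,T5):fails  (S5,T2):fails  (S5,T3):fails  (S6,T1):fails  (S6,T3):fails
Scope holds for no restrictor pair, so the sentence is true.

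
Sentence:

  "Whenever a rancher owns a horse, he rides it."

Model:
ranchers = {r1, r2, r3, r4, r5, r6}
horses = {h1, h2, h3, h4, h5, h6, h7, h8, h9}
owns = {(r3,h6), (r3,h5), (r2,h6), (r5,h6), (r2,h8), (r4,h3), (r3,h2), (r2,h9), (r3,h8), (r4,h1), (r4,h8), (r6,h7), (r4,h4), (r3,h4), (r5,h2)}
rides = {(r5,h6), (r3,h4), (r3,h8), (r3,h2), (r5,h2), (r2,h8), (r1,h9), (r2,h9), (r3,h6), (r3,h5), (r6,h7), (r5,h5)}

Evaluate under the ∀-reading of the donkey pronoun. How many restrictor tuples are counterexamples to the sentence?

"it" takes "a horse" as antecedent — a donkey pronoun bound across the clause boundary.
Strong reading: for every (r,h) with owns(r,h), rides(r,h).
Restrictor pairs: (r2,h6) ✗  (r2,h8) ✓  (r2,h9) ✓  (r3,h2) ✓  (r3,h4) ✓  (r3,h5) ✓  (r3,h6) ✓  (r3,h8) ✓  (r4,h1) ✗  (r4,h3) ✗  (r4,h4) ✗  (r4,h8) ✗  (r5,h2) ✓  (r5,h6) ✓  (r6,h7) ✓
Counterexamples (restrictor pairs failing the scope): 5.

5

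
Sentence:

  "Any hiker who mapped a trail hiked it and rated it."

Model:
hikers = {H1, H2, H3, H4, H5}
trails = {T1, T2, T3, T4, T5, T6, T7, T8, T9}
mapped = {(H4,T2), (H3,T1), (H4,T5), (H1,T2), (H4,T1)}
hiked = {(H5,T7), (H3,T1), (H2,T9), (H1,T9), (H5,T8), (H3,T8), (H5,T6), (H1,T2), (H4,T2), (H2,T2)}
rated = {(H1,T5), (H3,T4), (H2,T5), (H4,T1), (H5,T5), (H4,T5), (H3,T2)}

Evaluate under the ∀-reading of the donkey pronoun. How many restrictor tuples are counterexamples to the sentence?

"it" takes "a trail" as antecedent — a donkey pronoun bound across the clause boundary.
Strong reading: for every (h,t) with mapped(h,t), hiked(h,t) ∧ rated(h,t).
Restrictor pairs: (H1,T2) ✗  (H3,T1) ✗  (H4,T1) ✗  (H4,T2) ✗  (H4,T5) ✗
Counterexamples (restrictor pairs failing the scope): 5.

5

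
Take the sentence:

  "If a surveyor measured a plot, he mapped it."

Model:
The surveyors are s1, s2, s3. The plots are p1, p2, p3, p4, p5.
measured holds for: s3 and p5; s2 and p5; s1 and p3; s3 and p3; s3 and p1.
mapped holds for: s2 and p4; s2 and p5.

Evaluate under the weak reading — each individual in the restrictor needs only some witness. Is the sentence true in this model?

"it" takes "a plot" as antecedent — a donkey pronoun bound across the clause boundary.
Weak reading: every surveyor s with some measured-plot has at least one measured-plot p such that mapped(s,p).
Per surveyor: s1:✗  s2:✓  s3:✗
s1 has no witness among its measured-plots.

False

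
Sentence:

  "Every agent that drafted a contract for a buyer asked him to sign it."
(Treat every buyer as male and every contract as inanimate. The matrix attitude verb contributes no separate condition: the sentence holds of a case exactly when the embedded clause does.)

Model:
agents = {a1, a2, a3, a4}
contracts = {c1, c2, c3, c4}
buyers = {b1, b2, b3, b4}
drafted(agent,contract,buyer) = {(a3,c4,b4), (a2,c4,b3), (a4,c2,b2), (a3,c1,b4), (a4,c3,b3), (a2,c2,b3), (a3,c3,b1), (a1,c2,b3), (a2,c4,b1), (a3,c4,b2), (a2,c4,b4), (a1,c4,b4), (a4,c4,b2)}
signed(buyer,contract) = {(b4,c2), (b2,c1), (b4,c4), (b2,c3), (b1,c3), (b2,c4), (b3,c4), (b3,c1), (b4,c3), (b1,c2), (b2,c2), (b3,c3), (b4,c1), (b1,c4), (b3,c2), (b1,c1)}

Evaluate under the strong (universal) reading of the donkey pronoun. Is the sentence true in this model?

"him" takes "a buyer" as antecedent and "it" takes "a contract"; both are donkey pronouns co-varying with the restrictor.
Strong reading: for every (a,c,b) with drafted(a,c,b), signed(b,c).
Restrictor triples: (a1,c2,b3)→signed(b3,c2) ✓  (a1,c4,b4)→signed(b4,c4) ✓  (a2,c2,b3)→signed(b3,c2) ✓  (a2,c4,b1)→signed(b1,c4) ✓  (a2,c4,b3)→signed(b3,c4) ✓  (a2,c4,b4)→signed(b4,c4) ✓  (a3,c1,b4)→signed(b4,c1) ✓  (a3,c3,b1)→signed(b1,c3) ✓  (a3,c4,b2)→signed(b2,c4) ✓  (a3,c4,b4)→signed(b4,c4) ✓  (a4,c2,b2)→signed(b2,c2) ✓  (a4,c3,b3)→signed(b3,c3) ✓  (a4,c4,b2)→signed(b2,c4) ✓
Every restrictor triple satisfies the scope.

True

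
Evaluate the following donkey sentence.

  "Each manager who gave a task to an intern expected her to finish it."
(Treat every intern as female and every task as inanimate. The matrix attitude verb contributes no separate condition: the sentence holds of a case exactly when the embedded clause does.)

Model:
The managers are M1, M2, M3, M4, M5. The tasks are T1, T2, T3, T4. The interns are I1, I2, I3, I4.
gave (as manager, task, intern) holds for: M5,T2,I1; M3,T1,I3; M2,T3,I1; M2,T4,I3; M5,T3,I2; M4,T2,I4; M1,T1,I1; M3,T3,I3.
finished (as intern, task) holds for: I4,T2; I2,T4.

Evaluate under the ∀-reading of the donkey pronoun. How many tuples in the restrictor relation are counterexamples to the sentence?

"her" takes "an intern" as antecedent and "it" takes "a task"; both are donkey pronouns co-varying with the restrictor.
Strong reading: for every (m,t,i) with gave(m,t,i), finished(i,t).
Restrictor triples: (M1,T1,I1)→finished(I1,T1) ✗  (M2,T3,I1)→finished(I1,T3) ✗  (M2,T4,I3)→finished(I3,T4) ✗  (M3,T1,I3)→finished(I3,T1) ✗  (M3,T3,I3)→finished(I3,T3) ✗  (M4,T2,I4)→finished(I4,T2) ✓  (M5,T2,I1)→finished(I1,T2) ✗  (M5,T3,I2)→finished(I2,T3) ✗
Counterexamples (restrictor triples failing the scope): 7.

7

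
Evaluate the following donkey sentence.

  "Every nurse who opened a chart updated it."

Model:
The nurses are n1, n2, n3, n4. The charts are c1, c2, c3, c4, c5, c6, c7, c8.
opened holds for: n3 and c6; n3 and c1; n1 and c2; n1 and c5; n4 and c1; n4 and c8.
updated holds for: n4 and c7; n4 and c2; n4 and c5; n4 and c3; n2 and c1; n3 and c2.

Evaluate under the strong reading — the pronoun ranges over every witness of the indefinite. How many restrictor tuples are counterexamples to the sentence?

"it" takes "a chart" as antecedent — a donkey pronoun bound across the clause boundary.
Strong reading: for every (n,c) with opened(n,c), updated(n,c).
Restrictor pairs: (n1,c2) ✗  (n1,c5) ✗  (n3,c1) ✗  (n3,c6) ✗  (n4,c1) ✗  (n4,c8) ✗
Counterexamples (restrictor pairs failing the scope): 6.

6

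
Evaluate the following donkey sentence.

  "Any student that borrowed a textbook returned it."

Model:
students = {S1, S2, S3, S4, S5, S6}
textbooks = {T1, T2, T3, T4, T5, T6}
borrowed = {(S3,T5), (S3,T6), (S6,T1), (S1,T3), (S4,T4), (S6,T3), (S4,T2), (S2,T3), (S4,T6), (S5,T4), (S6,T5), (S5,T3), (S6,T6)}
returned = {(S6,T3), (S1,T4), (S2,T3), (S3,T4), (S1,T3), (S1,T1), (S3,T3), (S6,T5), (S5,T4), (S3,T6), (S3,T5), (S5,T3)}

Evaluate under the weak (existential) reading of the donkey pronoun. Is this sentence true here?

"it" takes "a textbook" as antecedent — a donkey pronoun bound across the clause boundary.
Weak reading: every student s with some borrowed-textbook has at least one borrowed-textbook t such that returned(s,t).
Per student: S1:✓  S2:✓  S3:✓  S4:✗  S5:✓  S6:✓
S4 has no witness among its borrowed-textbooks.

False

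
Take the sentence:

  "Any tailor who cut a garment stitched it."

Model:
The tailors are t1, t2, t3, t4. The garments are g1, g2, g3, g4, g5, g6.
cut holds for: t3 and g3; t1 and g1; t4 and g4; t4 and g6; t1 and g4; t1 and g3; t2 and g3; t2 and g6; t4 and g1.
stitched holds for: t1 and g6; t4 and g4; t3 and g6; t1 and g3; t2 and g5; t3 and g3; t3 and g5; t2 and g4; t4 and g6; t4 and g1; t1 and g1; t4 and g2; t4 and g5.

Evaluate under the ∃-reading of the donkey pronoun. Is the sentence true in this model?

"it" takes "a garment" as antecedent — a donkey pronoun bound across the clause boundary.
Weak reading: every tailor t with some cut-garment has at least one cut-garment g such that stitched(t,g).
Per tailor: t1:✓  t2:✗  t3:✓  t4:✓
t2 has no witness among its cut-garments.

False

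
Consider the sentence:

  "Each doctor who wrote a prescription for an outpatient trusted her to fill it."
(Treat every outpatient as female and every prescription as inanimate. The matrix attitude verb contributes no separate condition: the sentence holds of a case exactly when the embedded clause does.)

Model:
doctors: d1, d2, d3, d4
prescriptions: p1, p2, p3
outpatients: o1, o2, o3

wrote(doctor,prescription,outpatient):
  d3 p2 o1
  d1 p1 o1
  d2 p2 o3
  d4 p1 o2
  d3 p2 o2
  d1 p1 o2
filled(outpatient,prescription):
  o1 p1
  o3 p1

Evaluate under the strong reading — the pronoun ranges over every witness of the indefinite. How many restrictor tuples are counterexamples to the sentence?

5

"her" takes "an outpatient" as antecedent and "it" takes "a prescription"; both are donkey pronouns co-varying with the restrictor.
Strong reading: for every (d,p,o) with wrote(d,p,o), filled(o,p).
Restrictor triples: (d1,p1,o1)→filled(o1,p1) ✓  (d1,p1,o2)→filled(o2,p1) ✗  (d2,p2,o3)→filled(o3,p2) ✗  (d3,p2,o1)→filled(o1,p2) ✗  (d3,p2,o2)→filled(o2,p2) ✗  (d4,p1,o2)→filled(o2,p1) ✗
Counterexamples (restrictor triples failing the scope): 5.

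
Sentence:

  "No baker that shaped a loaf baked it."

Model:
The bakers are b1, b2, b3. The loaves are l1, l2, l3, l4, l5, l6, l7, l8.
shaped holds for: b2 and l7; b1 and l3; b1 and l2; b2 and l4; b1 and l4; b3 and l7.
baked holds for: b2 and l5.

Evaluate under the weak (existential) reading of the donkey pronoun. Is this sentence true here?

True

"it" takes "a loaf" as antecedent — a donkey pronoun bound across the clause boundary.
Truth condition: for no (b,l) with shaped(b,l) does baked(b,l) hold.
Restrictor pairs — does the scope hold? (b1,l2):fails  (b1,l3):fails  (b1,l4):fails  (b2,l4):fails  (b2,l7):fails  (b3,l7):fails
Scope holds for no restrictor pair, so the sentence is true.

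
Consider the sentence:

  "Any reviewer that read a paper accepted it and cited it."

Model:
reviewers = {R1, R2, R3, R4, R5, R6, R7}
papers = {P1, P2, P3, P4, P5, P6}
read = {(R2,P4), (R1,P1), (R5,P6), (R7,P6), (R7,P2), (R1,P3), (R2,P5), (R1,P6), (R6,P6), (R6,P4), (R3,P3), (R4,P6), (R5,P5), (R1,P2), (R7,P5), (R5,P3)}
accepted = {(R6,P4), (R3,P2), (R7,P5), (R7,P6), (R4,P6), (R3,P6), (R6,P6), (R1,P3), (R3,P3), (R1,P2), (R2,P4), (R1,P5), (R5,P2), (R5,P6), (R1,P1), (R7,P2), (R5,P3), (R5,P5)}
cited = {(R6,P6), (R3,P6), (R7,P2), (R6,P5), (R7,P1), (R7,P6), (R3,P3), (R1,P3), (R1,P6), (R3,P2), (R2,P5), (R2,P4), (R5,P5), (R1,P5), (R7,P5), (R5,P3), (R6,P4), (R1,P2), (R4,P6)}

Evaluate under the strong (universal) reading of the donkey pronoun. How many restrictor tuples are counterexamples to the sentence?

"it" takes "a paper" as antecedent — a donkey pronoun bound across the clause boundary.
Strong reading: for every (r,p) with read(r,p), accepted(r,p) ∧ cited(r,p).
Restrictor pairs: (R1,P1) ✗  (R1,P2) ✓  (R1,P3) ✓  (R1,P6) ✗  (R2,P4) ✓  (R2,P5) ✗  (R3,P3) ✓  (R4,P6) ✓  (R5,P3) ✓  (R5,P5) ✓  (R5,P6) ✗  (R6,P4) ✓  (R6,P6) ✓  (R7,P2) ✓  (R7,P5) ✓  (R7,P6) ✓
Counterexamples (restrictor pairs failing the scope): 4.

4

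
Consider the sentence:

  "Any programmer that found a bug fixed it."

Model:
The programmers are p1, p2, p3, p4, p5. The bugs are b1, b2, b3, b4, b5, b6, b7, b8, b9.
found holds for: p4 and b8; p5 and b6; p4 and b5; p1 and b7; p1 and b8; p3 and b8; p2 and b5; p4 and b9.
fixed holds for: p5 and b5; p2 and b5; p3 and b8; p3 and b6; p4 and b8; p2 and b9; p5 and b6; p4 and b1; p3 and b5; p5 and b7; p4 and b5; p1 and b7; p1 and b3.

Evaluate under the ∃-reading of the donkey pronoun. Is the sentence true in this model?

"it" takes "a bug" as antecedent — a donkey pronoun bound across the clause boundary.
Weak reading: every programmer p with some found-bug has at least one found-bug b such that fixed(p,b).
Per programmer: p1:✓  p2:✓  p3:✓  p4:✓  p5:✓
Every programmer in the restrictor has a witness.

True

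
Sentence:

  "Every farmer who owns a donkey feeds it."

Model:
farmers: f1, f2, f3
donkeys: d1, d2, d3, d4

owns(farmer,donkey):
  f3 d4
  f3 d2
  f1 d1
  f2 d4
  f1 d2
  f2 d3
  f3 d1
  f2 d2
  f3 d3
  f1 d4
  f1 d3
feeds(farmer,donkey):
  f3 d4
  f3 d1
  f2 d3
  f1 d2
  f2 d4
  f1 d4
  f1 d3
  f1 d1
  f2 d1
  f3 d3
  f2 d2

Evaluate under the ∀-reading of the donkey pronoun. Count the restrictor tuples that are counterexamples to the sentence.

1

"it" takes "a donkey" as antecedent — a donkey pronoun bound across the clause boundary.
Strong reading: for every (f,d) with owns(f,d), feeds(f,d).
Restrictor pairs: (f1,d1) ✓  (f1,d2) ✓  (f1,d3) ✓  (f1,d4) ✓  (f2,d2) ✓  (f2,d3) ✓  (f2,d4) ✓  (f3,d1) ✓  (f3,d2) ✗  (f3,d3) ✓  (f3,d4) ✓
Counterexamples (restrictor pairs failing the scope): 1.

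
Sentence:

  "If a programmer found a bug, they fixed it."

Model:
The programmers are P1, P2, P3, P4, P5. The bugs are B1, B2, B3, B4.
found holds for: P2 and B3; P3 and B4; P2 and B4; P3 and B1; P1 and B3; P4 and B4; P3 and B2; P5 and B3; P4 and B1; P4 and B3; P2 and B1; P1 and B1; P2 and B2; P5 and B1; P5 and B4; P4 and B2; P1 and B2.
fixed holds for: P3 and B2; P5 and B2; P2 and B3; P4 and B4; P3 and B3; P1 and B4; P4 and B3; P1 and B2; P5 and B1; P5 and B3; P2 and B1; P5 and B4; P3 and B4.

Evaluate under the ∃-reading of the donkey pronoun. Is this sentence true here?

"it" takes "a bug" as antecedent — a donkey pronoun bound across the clause boundary.
Weak reading: every programmer p with some found-bug has at least one found-bug b such that fixed(p,b).
Per programmer: P1:✓  P2:✓  P3:✓  P4:✓  P5:✓
Every programmer in the restrictor has a witness.

True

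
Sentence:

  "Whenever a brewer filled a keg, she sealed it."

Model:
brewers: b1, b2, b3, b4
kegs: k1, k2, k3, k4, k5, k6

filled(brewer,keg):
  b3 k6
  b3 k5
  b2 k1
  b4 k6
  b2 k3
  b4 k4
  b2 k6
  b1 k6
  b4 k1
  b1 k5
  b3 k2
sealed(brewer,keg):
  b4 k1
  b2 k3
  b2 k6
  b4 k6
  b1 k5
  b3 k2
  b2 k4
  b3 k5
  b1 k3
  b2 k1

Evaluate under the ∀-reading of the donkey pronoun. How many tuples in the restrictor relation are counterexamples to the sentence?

"it" takes "a keg" as antecedent — a donkey pronoun bound across the clause boundary.
Strong reading: for every (b,k) with filled(b,k), sealed(b,k).
Restrictor pairs: (b1,k5) ✓  (b1,k6) ✗  (b2,k1) ✓  (b2,k3) ✓  (b2,k6) ✓  (b3,k2) ✓  (b3,k5) ✓  (b3,k6) ✗  (b4,k1) ✓  (b4,k4) ✗  (b4,k6) ✓
Counterexamples (restrictor pairs failing the scope): 3.

3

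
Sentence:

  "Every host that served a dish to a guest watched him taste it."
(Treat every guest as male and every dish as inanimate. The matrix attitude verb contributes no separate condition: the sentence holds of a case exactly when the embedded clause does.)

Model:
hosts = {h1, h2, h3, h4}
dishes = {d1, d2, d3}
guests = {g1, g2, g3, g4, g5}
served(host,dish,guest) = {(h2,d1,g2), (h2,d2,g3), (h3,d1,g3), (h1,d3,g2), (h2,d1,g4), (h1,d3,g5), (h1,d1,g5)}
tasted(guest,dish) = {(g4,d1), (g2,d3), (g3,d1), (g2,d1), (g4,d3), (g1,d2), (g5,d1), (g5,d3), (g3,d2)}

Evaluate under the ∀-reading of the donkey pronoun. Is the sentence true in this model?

True

"him" takes "a guest" as antecedent and "it" takes "a dish"; both are donkey pronouns co-varying with the restrictor.
Strong reading: for every (h,d,g) with served(h,d,g), tasted(g,d).
Restrictor triples: (h1,d1,g5)→tasted(g5,d1) ✓  (h1,d3,g2)→tasted(g2,d3) ✓  (h1,d3,g5)→tasted(g5,d3) ✓  (h2,d1,g2)→tasted(g2,d1) ✓  (h2,d1,g4)→tasted(g4,d1) ✓  (h2,d2,g3)→tasted(g3,d2) ✓  (h3,d1,g3)→tasted(g3,d1) ✓
Every restrictor triple satisfies the scope.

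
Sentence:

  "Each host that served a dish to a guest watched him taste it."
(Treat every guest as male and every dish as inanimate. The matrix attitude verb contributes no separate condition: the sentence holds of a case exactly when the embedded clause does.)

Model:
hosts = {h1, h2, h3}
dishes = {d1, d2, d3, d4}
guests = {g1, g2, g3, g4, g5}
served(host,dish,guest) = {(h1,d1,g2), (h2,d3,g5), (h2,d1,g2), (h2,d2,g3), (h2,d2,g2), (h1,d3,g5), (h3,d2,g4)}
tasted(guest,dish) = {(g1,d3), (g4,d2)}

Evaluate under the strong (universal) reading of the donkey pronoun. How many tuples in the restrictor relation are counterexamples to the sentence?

"him" takes "a guest" as antecedent and "it" takes "a dish"; both are donkey pronouns co-varying with the restrictor.
Strong reading: for every (h,d,g) with served(h,d,g), tasted(g,d).
Restrictor triples: (h1,d1,g2)→tasted(g2,d1) ✗  (h1,d3,g5)→tasted(g5,d3) ✗  (h2,d1,g2)→tasted(g2,d1) ✗  (h2,d2,g2)→tasted(g2,d2) ✗  (h2,d2,g3)→tasted(g3,d2) ✗  (h2,d3,g5)→tasted(g5,d3) ✗  (h3,d2,g4)→tasted(g4,d2) ✓
Counterexamples (restrictor triples failing the scope): 6.

6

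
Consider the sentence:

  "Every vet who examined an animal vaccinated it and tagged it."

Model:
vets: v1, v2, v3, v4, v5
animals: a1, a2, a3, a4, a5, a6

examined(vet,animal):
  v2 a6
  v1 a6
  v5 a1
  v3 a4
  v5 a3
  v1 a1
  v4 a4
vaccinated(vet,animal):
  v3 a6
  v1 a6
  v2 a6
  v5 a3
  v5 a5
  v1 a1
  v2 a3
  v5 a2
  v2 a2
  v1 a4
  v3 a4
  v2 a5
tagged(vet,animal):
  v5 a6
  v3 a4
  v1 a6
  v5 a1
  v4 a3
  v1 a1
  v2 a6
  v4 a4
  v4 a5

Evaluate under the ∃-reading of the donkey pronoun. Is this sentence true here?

"it" takes "an animal" as antecedent — a donkey pronoun bound across the clause boundary.
Weak reading: every vet v with some examined-animal has at least one examined-animal a such that vaccinated(v,a) ∧ tagged(v,a).
Per vet: v1:✓  v2:✓  v3:✓  v4:✗  v5:✗
v4 has no witness among its examined-animals.

False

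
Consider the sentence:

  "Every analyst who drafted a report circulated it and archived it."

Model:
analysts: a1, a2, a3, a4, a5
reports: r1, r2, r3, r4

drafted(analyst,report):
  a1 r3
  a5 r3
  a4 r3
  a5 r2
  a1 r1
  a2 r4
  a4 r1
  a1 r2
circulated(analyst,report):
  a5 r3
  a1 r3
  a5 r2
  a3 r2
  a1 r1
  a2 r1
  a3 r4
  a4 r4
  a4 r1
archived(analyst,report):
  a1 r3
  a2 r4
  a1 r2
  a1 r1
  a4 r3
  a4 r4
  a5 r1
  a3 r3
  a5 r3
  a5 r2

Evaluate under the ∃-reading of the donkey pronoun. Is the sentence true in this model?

"it" takes "a report" as antecedent — a donkey pronoun bound across the clause boundary.
Weak reading: every analyst a with some drafted-report has at least one drafted-report r such that circulated(a,r) ∧ archived(a,r).
Per analyst: a1:✓  a2:✗  a4:✗  a5:✓
a2 has no witness among its drafted-reports.

False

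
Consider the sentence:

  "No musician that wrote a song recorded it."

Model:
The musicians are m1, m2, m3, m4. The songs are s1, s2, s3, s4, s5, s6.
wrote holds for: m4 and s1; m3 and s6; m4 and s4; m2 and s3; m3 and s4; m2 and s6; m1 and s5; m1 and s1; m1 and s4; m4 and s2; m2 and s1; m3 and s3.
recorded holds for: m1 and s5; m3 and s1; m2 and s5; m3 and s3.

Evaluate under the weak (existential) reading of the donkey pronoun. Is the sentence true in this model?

False

"it" takes "a song" as antecedent — a donkey pronoun bound across the clause boundary.
Truth condition: for no (m,s) with wrote(m,s) does recorded(m,s) hold.
Restrictor pairs — does the scope hold? (m1,s1):fails  (m1,s4):fails  (m1,s5):holds  (m2,s1):fails  (m2,s3):fails  (m2,s6):fails  (m3,s3):holds  (m3,s4):fails  (m3,s6):fails  (m4,s1):fails  (m4,s2):fails  (m4,s4):fails
Scope holds for 2 pair(s), so the sentence is false.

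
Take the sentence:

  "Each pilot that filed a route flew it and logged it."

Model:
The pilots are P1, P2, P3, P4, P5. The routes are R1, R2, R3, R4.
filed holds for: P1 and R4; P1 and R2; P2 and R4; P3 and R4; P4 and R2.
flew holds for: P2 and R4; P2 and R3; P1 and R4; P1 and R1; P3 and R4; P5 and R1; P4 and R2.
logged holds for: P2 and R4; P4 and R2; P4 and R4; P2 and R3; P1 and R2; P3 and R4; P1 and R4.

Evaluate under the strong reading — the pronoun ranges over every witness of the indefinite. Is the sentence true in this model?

"it" takes "a route" as antecedent — a donkey pronoun bound across the clause boundary.
Strong reading: for every (p,r) with filed(p,r), flew(p,r) ∧ logged(p,r).
Restrictor pairs: (P1,R2) ✗  (P1,R4) ✓  (P2,R4) ✓  (P3,R4) ✓  (P4,R2) ✓
Counterexample: (P1,R2) is in filed but fails the scope.

False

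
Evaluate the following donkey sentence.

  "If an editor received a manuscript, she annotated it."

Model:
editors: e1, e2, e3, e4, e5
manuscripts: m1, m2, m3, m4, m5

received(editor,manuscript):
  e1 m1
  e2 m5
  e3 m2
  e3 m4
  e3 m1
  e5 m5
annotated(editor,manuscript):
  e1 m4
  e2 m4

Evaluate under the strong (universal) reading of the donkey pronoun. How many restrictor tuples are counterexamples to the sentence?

"it" takes "a manuscript" as antecedent — a donkey pronoun bound across the clause boundary.
Strong reading: for every (e,m) with received(e,m), annotated(e,m).
Restrictor pairs: (e1,m1) ✗  (e2,m5) ✗  (e3,m1) ✗  (e3,m2) ✗  (e3,m4) ✗  (e5,m5) ✗
Counterexamples (restrictor pairs failing the scope): 6.

6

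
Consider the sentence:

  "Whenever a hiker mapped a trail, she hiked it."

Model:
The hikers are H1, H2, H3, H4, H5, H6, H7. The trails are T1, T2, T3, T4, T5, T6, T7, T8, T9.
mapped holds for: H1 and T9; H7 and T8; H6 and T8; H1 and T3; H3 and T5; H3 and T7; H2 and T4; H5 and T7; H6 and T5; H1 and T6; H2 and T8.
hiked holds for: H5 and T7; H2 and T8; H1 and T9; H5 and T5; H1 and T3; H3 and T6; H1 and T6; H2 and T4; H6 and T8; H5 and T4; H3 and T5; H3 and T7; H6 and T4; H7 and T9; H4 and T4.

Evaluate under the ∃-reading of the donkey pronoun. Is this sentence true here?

False

"it" takes "a trail" as antecedent — a donkey pronoun bound across the clause boundary.
Weak reading: every hiker h with some mapped-trail has at least one mapped-trail t such that hiked(h,t).
Per hiker: H1:✓  H2:✓  H3:✓  H5:✓  H6:✓  H7:✗
H7 has no witness among its mapped-trails.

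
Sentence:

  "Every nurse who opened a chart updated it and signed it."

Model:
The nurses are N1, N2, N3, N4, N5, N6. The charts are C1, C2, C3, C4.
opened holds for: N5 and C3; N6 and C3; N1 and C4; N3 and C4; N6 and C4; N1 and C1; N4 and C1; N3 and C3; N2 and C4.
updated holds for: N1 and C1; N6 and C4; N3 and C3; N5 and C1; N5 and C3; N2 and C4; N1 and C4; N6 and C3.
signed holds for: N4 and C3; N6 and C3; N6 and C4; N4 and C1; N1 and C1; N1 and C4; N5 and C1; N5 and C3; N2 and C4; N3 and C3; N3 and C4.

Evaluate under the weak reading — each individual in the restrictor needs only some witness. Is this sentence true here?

False

"it" takes "a chart" as antecedent — a donkey pronoun bound across the clause boundary.
Weak reading: every nurse n with some opened-chart has at least one opened-chart c such that updated(n,c) ∧ signed(n,c).
Per nurse: N1:✓  N2:✓  N3:✓  N4:✗  N5:✓  N6:✓
N4 has no witness among its opened-charts.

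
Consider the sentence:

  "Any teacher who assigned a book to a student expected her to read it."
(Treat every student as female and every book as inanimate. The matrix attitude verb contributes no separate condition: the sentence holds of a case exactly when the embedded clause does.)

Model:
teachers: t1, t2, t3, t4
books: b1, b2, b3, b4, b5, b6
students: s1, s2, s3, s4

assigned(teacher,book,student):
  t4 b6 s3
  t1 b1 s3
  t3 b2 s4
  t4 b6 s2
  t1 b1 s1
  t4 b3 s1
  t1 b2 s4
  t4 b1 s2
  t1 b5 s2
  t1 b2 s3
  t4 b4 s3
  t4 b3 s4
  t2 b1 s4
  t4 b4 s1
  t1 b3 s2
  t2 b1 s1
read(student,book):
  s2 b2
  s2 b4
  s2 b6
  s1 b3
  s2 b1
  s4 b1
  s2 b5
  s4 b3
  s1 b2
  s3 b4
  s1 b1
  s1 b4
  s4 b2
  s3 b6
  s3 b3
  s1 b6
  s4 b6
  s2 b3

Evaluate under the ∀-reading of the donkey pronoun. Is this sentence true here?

False

"her" takes "a student" as antecedent and "it" takes "a book"; both are donkey pronouns co-varying with the restrictor.
Strong reading: for every (t,b,s) with assigned(t,b,s), read(s,b).
Restrictor triples: (t1,b1,s1)→read(s1,b1) ✓  (t1,b1,s3)→read(s3,b1) ✗  (t1,b2,s3)→read(s3,b2) ✗  (t1,b2,s4)→read(s4,b2) ✓  (t1,b3,s2)→read(s2,b3) ✓  (t1,b5,s2)→read(s2,b5) ✓  (t2,b1,s1)→read(s1,b1) ✓  (t2,b1,s4)→read(s4,b1) ✓  (t3,b2,s4)→read(s4,b2) ✓  (t4,b1,s2)→read(s2,b1) ✓  (t4,b3,s1)→read(s1,b3) ✓  (t4,b3,s4)→read(s4,b3) ✓  (t4,b4,s1)→read(s1,b4) ✓  (t4,b4,s3)→read(s3,b4) ✓  (t4,b6,s2)→read(s2,b6) ✓  (t4,b6,s3)→read(s3,b6) ✓
Counterexample: (t1,b1,s3) — read(s3,b1) does not hold.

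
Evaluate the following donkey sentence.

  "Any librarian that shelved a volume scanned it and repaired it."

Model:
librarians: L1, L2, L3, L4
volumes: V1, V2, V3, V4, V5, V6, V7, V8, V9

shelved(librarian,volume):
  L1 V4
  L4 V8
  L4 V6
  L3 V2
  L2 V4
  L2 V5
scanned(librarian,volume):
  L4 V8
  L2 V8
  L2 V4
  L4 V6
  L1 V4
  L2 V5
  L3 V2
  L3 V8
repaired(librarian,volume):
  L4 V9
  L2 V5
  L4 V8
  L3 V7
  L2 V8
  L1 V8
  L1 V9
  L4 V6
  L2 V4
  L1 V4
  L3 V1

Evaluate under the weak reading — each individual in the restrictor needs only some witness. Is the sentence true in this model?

"it" takes "a volume" as antecedent — a donkey pronoun bound across the clause boundary.
Weak reading: every librarian l with some shelved-volume has at least one shelved-volume v such that scanned(l,v) ∧ repaired(l,v).
Per librarian: L1:✓  L2:✓  L3:✗  L4:✓
L3 has no witness among its shelved-volumes.

False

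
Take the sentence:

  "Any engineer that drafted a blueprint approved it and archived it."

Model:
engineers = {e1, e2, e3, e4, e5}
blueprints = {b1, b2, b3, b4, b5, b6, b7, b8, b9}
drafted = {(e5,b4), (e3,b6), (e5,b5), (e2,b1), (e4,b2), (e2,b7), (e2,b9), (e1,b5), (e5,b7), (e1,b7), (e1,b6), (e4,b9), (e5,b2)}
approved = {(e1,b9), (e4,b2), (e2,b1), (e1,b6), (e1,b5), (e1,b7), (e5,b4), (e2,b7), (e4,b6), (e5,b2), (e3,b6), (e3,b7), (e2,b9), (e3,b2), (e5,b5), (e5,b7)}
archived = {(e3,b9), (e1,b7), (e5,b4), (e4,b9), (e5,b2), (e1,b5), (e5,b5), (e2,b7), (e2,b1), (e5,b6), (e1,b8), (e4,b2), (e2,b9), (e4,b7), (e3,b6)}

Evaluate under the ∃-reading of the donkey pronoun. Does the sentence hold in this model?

True

"it" takes "a blueprint" as antecedent — a donkey pronoun bound across the clause boundary.
Weak reading: every engineer e with some drafted-blueprint has at least one drafted-blueprint b such that approved(e,b) ∧ archived(e,b).
Per engineer: e1:✓  e2:✓  e3:✓  e4:✓  e5:✓
Every engineer in the restrictor has a witness.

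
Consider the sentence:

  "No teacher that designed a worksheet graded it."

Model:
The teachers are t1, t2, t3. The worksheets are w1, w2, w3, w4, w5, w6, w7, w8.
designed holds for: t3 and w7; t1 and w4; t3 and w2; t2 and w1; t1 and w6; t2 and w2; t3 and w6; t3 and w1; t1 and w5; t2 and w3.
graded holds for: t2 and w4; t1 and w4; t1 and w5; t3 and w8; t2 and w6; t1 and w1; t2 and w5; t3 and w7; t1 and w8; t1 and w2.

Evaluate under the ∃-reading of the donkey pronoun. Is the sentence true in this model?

"it" takes "a worksheet" as antecedent — a donkey pronoun bound across the clause boundary.
Truth condition: for no (t,w) with designed(t,w) does graded(t,w) hold.
Restrictor pairs — does the scope hold? (t1,w4):holds  (t1,w5):holds  (t1,w6):fails  (t2,w1):fails  (t2,w2):fails  (t2,w3):fails  (t3,w1):fails  (t3,w2):fails  (t3,w6):fails  (t3,w7):holds
Scope holds for 3 pair(s), so the sentence is false.

False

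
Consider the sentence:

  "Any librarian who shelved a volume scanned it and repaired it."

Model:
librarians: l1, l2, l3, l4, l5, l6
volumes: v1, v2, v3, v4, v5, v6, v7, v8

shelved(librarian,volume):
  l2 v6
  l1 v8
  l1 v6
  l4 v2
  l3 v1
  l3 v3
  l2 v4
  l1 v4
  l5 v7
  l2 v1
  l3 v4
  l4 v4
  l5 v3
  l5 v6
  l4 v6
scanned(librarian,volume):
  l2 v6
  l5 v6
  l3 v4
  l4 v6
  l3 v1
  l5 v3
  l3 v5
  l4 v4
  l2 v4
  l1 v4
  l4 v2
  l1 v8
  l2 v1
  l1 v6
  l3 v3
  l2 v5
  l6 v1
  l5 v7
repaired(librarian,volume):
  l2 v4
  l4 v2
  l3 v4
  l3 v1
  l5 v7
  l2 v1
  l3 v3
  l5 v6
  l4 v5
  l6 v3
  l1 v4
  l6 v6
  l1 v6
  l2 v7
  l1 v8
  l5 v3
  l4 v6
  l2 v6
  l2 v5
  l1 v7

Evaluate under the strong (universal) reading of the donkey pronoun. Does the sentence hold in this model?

False

"it" takes "a volume" as antecedent — a donkey pronoun bound across the clause boundary.
Strong reading: for every (l,v) with shelved(l,v), scanned(l,v) ∧ repaired(l,v).
Restrictor pairs: (l1,v4) ✓  (l1,v6) ✓  (l1,v8) ✓  (l2,v1) ✓  (l2,v4) ✓  (l2,v6) ✓  (l3,v1) ✓  (l3,v3) ✓  (l3,v4) ✓  (l4,v2) ✓  (l4,v4) ✗  (l4,v6) ✓  (l5,v3) ✓  (l5,v6) ✓  (l5,v7) ✓
Counterexample: (l4,v4) is in shelved but fails the scope.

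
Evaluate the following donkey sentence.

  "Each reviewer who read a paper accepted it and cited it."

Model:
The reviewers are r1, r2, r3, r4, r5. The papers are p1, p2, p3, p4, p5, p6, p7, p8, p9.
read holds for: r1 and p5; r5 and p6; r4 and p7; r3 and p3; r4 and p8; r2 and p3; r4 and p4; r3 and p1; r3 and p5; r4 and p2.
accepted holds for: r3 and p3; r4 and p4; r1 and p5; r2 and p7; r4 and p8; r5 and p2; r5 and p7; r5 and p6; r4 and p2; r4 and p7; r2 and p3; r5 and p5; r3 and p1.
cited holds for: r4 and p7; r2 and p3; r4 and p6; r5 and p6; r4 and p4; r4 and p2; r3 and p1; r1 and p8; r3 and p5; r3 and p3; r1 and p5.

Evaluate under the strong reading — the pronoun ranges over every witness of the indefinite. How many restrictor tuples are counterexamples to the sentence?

"it" takes "a paper" as antecedent — a donkey pronoun bound across the clause boundary.
Strong reading: for every (r,p) with read(r,p), accepted(r,p) ∧ cited(r,p).
Restrictor pairs: (r1,p5) ✓  (r2,p3) ✓  (r3,p1) ✓  (r3,p3) ✓  (r3,p5) ✗  (r4,p2) ✓  (r4,p4) ✓  (r4,p7) ✓  (r4,p8) ✗  (r5,p6) ✓
Counterexamples (restrictor pairs failing the scope): 2.

2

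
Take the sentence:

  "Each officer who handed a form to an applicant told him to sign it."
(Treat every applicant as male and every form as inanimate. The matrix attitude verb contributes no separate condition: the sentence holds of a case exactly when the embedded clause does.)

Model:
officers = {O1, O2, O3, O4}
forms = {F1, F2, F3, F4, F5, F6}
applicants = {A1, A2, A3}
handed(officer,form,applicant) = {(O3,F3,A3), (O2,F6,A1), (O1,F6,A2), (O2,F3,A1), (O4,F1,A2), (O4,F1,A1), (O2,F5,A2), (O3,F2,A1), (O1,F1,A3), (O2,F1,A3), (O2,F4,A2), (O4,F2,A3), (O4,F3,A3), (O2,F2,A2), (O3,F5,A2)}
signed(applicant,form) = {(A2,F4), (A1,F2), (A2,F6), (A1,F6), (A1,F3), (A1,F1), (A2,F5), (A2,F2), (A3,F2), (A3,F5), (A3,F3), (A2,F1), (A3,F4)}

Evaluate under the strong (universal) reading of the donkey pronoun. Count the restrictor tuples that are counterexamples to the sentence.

"him" takes "an applicant" as antecedent and "it" takes "a form"; both are donkey pronouns co-varying with the restrictor.
Strong reading: for every (o,f,a) with handed(o,f,a), signed(a,f).
Restrictor triples: (O1,F1,A3)→signed(A3,F1) ✗  (O1,F6,A2)→signed(A2,F6) ✓  (O2,F1,A3)→signed(A3,F1) ✗  (O2,F2,A2)→signed(A2,F2) ✓  (O2,F3,A1)→signed(A1,F3) ✓  (O2,F4,A2)→signed(A2,F4) ✓  (O2,F5,A2)→signed(A2,F5) ✓  (O2,F6,A1)→signed(A1,F6) ✓  (O3,F2,A1)→signed(A1,F2) ✓  (O3,F3,A3)→signed(A3,F3) ✓  (O3,F5,A2)→signed(A2,F5) ✓  (O4,F1,A1)→signed(A1,F1) ✓  (O4,F1,A2)→signed(A2,F1) ✓  (O4,F2,A3)→signed(A3,F2) ✓  (O4,F3,A3)→signed(A3,F3) ✓
Counterexamples (restrictor triples failing the scope): 2.

2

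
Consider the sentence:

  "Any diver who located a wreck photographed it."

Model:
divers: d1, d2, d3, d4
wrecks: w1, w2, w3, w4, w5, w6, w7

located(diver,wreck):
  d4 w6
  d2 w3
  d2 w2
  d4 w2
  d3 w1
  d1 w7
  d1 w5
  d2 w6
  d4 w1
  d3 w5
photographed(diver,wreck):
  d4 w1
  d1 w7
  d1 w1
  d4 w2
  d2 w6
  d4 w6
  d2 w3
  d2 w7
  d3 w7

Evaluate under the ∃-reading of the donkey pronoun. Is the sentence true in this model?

"it" takes "a wreck" as antecedent — a donkey pronoun bound across the clause boundary.
Weak reading: every diver d with some located-wreck has at least one located-wreck w such that photographed(d,w).
Per diver: d1:✓  d2:✓  d3:✗  d4:✓
d3 has no witness among its located-wrecks.

False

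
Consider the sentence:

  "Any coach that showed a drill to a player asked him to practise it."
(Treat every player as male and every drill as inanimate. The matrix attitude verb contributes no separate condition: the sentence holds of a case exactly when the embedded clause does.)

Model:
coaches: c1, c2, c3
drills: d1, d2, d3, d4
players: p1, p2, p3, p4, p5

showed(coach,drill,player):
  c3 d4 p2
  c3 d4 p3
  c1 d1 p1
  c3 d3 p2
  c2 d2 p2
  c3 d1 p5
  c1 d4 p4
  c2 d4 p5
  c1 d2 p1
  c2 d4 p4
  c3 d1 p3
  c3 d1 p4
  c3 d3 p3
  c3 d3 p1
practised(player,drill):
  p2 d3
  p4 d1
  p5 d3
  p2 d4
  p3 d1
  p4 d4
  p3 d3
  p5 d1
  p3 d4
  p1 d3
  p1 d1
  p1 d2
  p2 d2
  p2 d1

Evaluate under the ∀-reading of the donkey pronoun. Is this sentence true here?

"him" takes "a player" as antecedent and "it" takes "a drill"; both are donkey pronouns co-varying with the restrictor.
Strong reading: for every (c,d,p) with showed(c,d,p), practised(p,d).
Restrictor triples: (c1,d1,p1)→practised(p1,d1) ✓  (c1,d2,p1)→practised(p1,d2) ✓  (c1,d4,p4)→practised(p4,d4) ✓  (c2,d2,p2)→practised(p2,d2) ✓  (c2,d4,p4)→practised(p4,d4) ✓  (c2,d4,p5)→practised(p5,d4) ✗  (c3,d1,p3)→practised(p3,d1) ✓  (c3,d1,p4)→practised(p4,d1) ✓  (c3,d1,p5)→practised(p5,d1) ✓  (c3,d3,p1)→practised(p1,d3) ✓  (c3,d3,p2)→practised(p2,d3) ✓  (c3,d3,p3)→practised(p3,d3) ✓  (c3,d4,p2)→practised(p2,d4) ✓  (c3,d4,p3)→practised(p3,d4) ✓
Counterexample: (c2,d4,p5) — practised(p5,d4) does not hold.

False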